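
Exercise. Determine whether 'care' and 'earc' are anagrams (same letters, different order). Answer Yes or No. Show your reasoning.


Sorted letters of 'care': 'acer'
Sorted letters of 'earc': 'acer'
They match.

Yes


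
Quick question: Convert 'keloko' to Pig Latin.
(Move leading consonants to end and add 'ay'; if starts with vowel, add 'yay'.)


'keloko': move consonant cluster 'k' to end and add 'ay': 'elokokay'.

elokokay


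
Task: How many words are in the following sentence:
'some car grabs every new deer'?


Split into words: some | car | grabs | every | new | deer = 6 words.

6


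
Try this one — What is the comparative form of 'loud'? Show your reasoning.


Apply comparative formation (add -er): 'loud' -> 'louder'.

louder


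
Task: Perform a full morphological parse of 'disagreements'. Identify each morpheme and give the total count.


Step 1: Identify prefix: 'dis' (meaning: not/apart)
Step 2: Identify root: 'agree'
Step 3: Identify suffix(es): 'ment, s'
Decomposition: dis- (prefix: not/apart) + agree (root) + -ment (suffix: action/result) + -s (plural)
Total morphemes: 4

4 morphemes (dis- (prefix: not/apart) + agree (root) + -ment (suffix: action/result) + -s (plural))


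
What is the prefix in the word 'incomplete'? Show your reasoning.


The word 'incomplete' = 'in' (prefix) + 'complete' (root). The prefix is 'in'.

in


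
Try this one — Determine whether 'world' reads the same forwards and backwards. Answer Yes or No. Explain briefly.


Forward: 'world'
Reversed: 'dlrow'
They differ.

No


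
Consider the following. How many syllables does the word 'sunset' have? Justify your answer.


Break 'sunset' into syllables: sun-set -> sun | set = 2 syllables

2 syllables


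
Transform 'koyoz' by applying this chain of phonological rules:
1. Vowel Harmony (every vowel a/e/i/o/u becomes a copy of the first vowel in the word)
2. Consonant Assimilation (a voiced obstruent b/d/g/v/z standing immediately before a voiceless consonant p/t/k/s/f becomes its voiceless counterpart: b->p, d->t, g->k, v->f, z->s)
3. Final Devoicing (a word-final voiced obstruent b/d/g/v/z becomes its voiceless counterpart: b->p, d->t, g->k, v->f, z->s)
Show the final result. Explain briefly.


Starting form: 'koyoz'
Rule 1: Vowel Harmony: all vowels already match. No change.
Rule 2: Consonant Assimilation: no voiced obstruent (b/d/g/v/z) stands immediately before a voiceless consonant (p/t/k/s/f). No change.
Rule 3: Final Devoicing: word-final voiced obstruent 'z' becomes voiceless 's'. 'koyoz' -> 'koyos'
Final form: 'koyos'

koyos


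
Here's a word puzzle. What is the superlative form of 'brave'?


Apply superlative formation (ends in e: add -st): 'brave' -> 'bravest'.

bravest


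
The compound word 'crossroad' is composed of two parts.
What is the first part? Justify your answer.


Split 'crossroad' into 'cross' + 'road'. The first part is 'cross'.

cross


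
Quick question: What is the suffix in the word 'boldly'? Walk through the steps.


The word 'boldly' = 'bold' (root) + '-ly' (suffix). The suffix is '-ly'.

ly


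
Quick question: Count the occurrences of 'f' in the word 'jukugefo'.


Letter 'f' in 'jukugefo': found at position(s) 7 = 1 occurrence(s).

1


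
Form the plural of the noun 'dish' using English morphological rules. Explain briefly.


Apply rule: Add -es (sibilant/fricative ending). 'dish' becomes 'dishes'.

dishes


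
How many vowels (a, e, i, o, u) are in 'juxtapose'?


Vowels in 'juxtapose': u, a, o, e = 4 vowels.

4


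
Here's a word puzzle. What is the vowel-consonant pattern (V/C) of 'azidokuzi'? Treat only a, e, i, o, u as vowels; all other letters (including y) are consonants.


Letter mapping: a = V, z = C, i = V, d = C, o = V, k = C, u = V, z = C, i = V.

VCVCVCVCV


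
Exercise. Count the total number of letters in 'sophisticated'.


Spell out 'sophisticated' and number each letter: s(1), o(2), p(3), h(4), i(5), s(6), t(7), i(8), c(9), a(10), t(11), e(12), d(13). Total: 13 letters.

13


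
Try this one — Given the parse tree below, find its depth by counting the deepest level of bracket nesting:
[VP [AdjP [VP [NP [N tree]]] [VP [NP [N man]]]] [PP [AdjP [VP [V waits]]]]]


Count bracket nesting levels:
'[' at pos 0: depth = 1
'[' at pos 4: depth = 2
'[' at pos 10: depth = 3
'[' at pos 14: depth = 4
'[' at pos 18: depth = 5
'[' at pos 29: depth = 3
'[' at pos 33: depth = 4
'[' at pos 37: depth = 5
'[' at pos 48: depth = 2
'[' at pos 52: depth = 3
'[' at pos 58: depth = 4
'[' at pos 62: depth = 5
Maximum depth reached: 5

5


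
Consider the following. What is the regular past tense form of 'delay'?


Apply rule: Add -ed. 'delay' becomes 'delayed'.

delayed


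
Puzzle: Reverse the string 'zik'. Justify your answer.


Reverse 'zik' character by character: 'kiz'.

kiz


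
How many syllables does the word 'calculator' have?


Break 'calculator' into syllables: cal-cu-la-tor -> cal | cu | la | tor = 4 syllables

4 syllables


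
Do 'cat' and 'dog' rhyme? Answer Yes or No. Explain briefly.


Rime (stressed vowel + following sounds) of 'cat': -at = /æt/
Rime of 'dog': -og = /ɒg/
/æt/ and /ɒg/ are different ending sounds, so the words do not rhyme.

No


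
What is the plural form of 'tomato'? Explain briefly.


Apply rule: Add -es (consonant + o). 'tomato' becomes 'tomatoes'.

tomatoes


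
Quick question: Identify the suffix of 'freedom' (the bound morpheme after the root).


The word 'freedom' = 'free' (root) + '-dom' (suffix). The suffix is '-dom'.

dom


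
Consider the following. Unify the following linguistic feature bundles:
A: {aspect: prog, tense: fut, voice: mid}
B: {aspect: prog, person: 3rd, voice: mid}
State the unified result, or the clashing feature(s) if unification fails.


Compare features:
aspect: A=prog vs B=prog -> unified: prog
person: A=_ vs B=3rd -> unified: 3rd
tense: A=fut vs B=_ -> unified: fut
voice: A=mid vs B=mid -> unified: mid
No clashes found.

Unified: {aspect: prog, person: 3rd, tense: fut, voice: mid}


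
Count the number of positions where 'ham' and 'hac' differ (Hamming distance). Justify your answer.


Alignment:
Position 1: 'h' vs 'h' = match
Position 2: 'a' vs 'a' = match
Position 3: 'm' vs 'c' = DIFFER
Total differences: 1

1


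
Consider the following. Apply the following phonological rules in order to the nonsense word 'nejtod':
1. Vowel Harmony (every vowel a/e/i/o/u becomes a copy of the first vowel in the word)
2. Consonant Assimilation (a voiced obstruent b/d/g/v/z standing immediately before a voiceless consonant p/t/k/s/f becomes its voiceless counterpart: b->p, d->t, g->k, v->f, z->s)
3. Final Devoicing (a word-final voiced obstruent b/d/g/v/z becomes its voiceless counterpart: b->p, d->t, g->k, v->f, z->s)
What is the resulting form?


Starting form: 'nejtod'
Rule 1: Vowel Harmony: all vowels become 'e' (matching first vowel). 'nejtod' -> 'nejted'
Rule 2: Consonant Assimilation: no voiced obstruent (b/d/g/v/z) stands immediately before a voiceless consonant (p/t/k/s/f). No change.
Rule 3: Final Devoicing: word-final voiced obstruent 'd' becomes voiceless 't'. 'nejted' -> 'nejtet'
Final form: 'nejtet'

nejtet


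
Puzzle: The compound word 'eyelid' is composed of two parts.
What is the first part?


Split 'eyelid' into 'eye' + 'lid'. The first part is 'eye'.

eye


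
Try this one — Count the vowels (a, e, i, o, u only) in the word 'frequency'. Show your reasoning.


Vowels in 'frequency': e, u, e = 3 vowels.

3


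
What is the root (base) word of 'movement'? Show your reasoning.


Remove suffix '-ment' from 'movement' to get root 'move'.

move


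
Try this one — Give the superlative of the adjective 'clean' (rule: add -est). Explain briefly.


Apply superlative formation (add -est): 'clean' -> 'cleanest'.

cleanest


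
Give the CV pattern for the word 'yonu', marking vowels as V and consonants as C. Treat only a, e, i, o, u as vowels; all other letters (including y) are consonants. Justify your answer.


Letter mapping: y = C, o = V, n = C, u = V.

CVCV


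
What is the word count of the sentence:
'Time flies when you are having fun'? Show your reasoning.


Split into words: Time | flies | when | you | are | having | fun = 7 words.

7


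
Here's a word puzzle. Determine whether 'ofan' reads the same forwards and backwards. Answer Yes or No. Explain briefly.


Forward: 'ofan'
Reversed: 'nafo'
They differ.

No


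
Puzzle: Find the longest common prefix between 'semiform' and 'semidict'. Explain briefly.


Compare from the start: 4 characters match: 'semi'. Mismatch at position 5: 'f' vs 'd'.

semi


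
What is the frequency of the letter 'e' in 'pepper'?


Letter 'e' in 'pepper': found at position(s) 2, 5 = 2 occurrence(s).

2


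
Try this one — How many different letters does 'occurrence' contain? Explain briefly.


Unique letters in 'occurrence': {c, e, n, o, r, u} = 6 distinct letters.

6


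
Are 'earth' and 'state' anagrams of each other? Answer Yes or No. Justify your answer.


Sorted letters of 'earth': 'aehrt'
Sorted letters of 'state': 'aestt'
They do not match.

No


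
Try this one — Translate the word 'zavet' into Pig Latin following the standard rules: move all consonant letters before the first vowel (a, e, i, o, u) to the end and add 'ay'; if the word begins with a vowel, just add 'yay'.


'zavet': move consonant cluster 'z' to end and add 'ay': 'avetzay'.

avetzay


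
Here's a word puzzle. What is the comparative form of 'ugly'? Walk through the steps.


Apply comparative formation (consonant + y: change y to i, add -er): 'ugly' -> 'uglier'.

uglier


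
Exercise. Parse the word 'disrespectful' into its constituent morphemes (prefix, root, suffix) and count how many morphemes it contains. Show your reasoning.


Step 1: Identify prefix: 'dis' (meaning: not/apart)
Step 2: Identify root: 'respect'
Step 3: Identify suffix(es): 'ful'
Decomposition: dis- (prefix: not/apart) + respect (root) + -ful (suffix: full of)
Total morphemes: 3

3 morphemes (dis- (prefix: not/apart) + respect (root) + -ful (suffix: full of))


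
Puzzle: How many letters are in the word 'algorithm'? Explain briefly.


Spell out 'algorithm' and number each letter: a(1), l(2), g(3), o(4), r(5), i(6), t(7), h(8), m(9). Total: 9 letters.

9


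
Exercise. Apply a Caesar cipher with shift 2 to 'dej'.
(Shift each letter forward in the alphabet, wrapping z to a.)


Shift each letter by 2: d -> f, e -> g, j -> l. Result: 'fgl'.

fgl


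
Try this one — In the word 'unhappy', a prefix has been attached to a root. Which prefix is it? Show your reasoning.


The word 'unhappy' = 'un' (prefix) + 'happy' (root). The prefix is 'un'.

un


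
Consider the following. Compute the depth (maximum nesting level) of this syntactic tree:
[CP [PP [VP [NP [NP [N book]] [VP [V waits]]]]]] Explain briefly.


Count bracket nesting levels:
'[' at pos 0: depth = 1
'[' at pos 4: depth = 2
'[' at pos 8: depth = 3
'[' at pos 12: depth = 4
'[' at pos 16: depth = 5
'[' at pos 20: depth = 6
'[' at pos 30: depth = 5
'[' at pos 34: depth = 6
Maximum depth reached: 6

6


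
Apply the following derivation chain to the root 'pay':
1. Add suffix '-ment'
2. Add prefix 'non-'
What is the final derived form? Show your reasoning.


Step 1: Add suffix '-ment' to 'pay' = 'payment'
Step 2: Add prefix 'non-' to 'payment' = 'nonpayment'

nonpayment


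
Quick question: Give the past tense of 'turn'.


Apply rule: Add -ed. 'turn' becomes 'turned'.

turned


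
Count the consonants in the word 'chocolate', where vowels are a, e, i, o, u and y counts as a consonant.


Consonants in 'chocolate': c, h, c, l, t = 5 consonants.

5


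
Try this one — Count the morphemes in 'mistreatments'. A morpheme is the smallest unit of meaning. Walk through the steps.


Decomposition: mis- (prefix) + treat (root) + -ment (suffix) + -s (plural) = 4 morpheme(s)

4 morphemes


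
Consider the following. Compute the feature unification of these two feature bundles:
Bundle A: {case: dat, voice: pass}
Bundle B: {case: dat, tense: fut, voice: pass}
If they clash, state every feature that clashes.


Compare features:
case: A=dat vs B=dat -> unified: dat
tense: A=_ vs B=fut -> unified: fut
voice: A=pass vs B=pass -> unified: pass
No clashes found.

Unified: {case: dat, tense: fut, voice: pass}


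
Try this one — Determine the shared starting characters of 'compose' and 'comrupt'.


Compare from the start: 3 characters match: 'com'. Mismatch at position 4: 'p' vs 'r'.

com


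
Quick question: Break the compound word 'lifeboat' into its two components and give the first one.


Split 'lifeboat' into 'life' + 'boat'. The first part is 'life'.

life


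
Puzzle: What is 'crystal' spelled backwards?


Reverse 'crystal' character by character: 'latsyrc'.

latsyrc


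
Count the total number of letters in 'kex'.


Spell out 'kex' and number each letter: k(1), e(2), x(3). Total: 3 letters.

3


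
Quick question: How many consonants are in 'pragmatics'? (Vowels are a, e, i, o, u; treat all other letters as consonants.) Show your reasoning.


Consonants in 'pragmatics': p, r, g, m, t, c, s = 7 consonants.

7


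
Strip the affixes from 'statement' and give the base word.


Remove suffix '-ment' from 'statement' to get root 'state'.

state


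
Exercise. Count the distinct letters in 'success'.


Unique letters in 'success': {c, e, s, u} = 4 distinct letters.

4


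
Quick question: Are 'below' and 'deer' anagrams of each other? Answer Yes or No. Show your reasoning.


Sorted letters of 'below': 'below'
Sorted letters of 'deer': 'deer'
They do not match.

No


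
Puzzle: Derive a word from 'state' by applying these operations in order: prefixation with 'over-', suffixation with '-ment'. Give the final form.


Step 1: Add prefix 'over-' to 'state' = 'overstate'
Step 2: Add suffix '-ment' to 'overstate' = 'overstatement'

overstatement


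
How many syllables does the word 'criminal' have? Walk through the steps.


Break 'criminal' into syllables: crim-i-nal -> crim | i | nal = 3 syllables

3 syllables


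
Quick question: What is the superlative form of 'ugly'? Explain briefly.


Apply superlative formation (consonant + y: change y to i, add -est): 'ugly' -> 'ugliest'.

ugliest


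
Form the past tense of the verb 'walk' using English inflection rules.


Apply rule: Add -ed. 'walk' becomes 'walked'.

walked


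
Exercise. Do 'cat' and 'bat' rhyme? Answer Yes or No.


Rime (stressed vowel + following sounds) of 'cat': -at = /æt/
Rime of 'bat': -at = /æt/
/æt/ and /æt/ are the same ending sound, so the words rhyme.

Yes


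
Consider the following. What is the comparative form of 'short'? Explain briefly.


Apply comparative formation (add -er): 'short' -> 'shorter'.

shorter


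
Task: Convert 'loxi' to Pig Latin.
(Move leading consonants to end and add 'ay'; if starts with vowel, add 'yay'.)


'loxi': move consonant cluster 'l' to end and add 'ay': 'oxilay'.

oxilay


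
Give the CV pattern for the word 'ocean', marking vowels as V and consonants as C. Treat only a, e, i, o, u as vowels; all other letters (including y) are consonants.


Letter mapping: o = V, c = C, e = V, a = V, n = C.

VCVVC


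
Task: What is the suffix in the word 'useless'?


The word 'useless' = 'use' (root) + '-less' (suffix). The suffix is '-less'.

less


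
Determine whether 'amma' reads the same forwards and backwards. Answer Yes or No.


Forward: 'amma'
Reversed: 'amma'
They are identical.

Yes


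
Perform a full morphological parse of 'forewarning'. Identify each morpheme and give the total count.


Step 1: Identify prefix: 'fore' (meaning: before/front)
Step 2: Identify root: 'warn'
Step 3: Identify suffix(es): 'ing'
Decomposition: fore- (prefix: before/front) + warn (root) + -ing (suffix: ongoing action)
Total morphemes: 3

3 morphemes (fore- (prefix: before/front) + warn (root) + -ing (suffix: ongoing action))


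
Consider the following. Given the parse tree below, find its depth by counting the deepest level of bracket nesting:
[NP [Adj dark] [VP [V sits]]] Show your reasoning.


Count bracket nesting levels:
'[' at pos 0: depth = 1
'[' at pos 4: depth = 2
'[' at pos 15: depth = 2
'[' at pos 19: depth = 3
Maximum depth reached: 3

3


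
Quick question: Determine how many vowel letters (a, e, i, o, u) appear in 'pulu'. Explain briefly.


Vowels in 'pulu': u, u = 2 vowels.

2


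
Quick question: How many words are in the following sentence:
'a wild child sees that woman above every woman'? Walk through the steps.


Split into words: a | wild | child | sees | that | woman | above | every | woman = 9 words.

9


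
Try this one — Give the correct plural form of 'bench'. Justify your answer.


Apply rule: Add -es (sibilant/fricative ending). 'bench' becomes 'benches'.

benches


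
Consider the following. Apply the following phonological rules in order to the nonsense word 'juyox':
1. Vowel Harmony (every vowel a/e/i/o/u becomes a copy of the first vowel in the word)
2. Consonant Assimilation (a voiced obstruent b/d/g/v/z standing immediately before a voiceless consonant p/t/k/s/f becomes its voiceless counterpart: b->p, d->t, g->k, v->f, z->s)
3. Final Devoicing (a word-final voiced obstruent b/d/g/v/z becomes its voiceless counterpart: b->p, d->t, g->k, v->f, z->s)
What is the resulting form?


Starting form: 'juyox'
Rule 1: Vowel Harmony: all vowels become 'u' (matching first vowel). 'juyox' -> 'juyux'
Rule 2: Consonant Assimilation: no voiced obstruent (b/d/g/v/z) stands immediately before a voiceless consonant (p/t/k/s/f). No change.
Rule 3: Final Devoicing: final consonant 'x' is not one of the voiced obstruents b/d/g/v/z. No change.
Final form: 'juyux'

juyux


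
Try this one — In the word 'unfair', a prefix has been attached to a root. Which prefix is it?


The word 'unfair' = 'un' (prefix) + 'fair' (root). The prefix is 'un'.

un


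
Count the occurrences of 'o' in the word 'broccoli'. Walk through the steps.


Letter 'o' in 'broccoli': found at position(s) 3, 6 = 2 occurrence(s).

2


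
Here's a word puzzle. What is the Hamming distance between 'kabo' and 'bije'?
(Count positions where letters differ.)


Alignment:
Position 1: 'k' vs 'b' = DIFFER
Position 2: 'a' vs 'i' = DIFFER
Position 3: 'b' vs 'j' = DIFFER
Position 4: 'o' vs 'e' = DIFFER
Total differences: 4

4


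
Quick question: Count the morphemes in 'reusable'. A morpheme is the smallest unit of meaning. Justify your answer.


Decomposition: re- (prefix) + use (root) + -able (suffix) = 3 morpheme(s)

3 morphemes


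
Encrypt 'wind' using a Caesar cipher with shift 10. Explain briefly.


Shift each letter by 10: w -> g, i -> s, n -> x, d -> n. Result: 'gsxn'.

gsxn


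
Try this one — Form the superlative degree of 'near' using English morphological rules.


Apply superlative formation (add -est): 'near' -> 'nearest'.

nearest


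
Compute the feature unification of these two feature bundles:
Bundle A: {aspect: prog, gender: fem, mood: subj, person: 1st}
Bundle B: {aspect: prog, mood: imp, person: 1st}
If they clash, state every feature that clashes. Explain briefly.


Compare features:
aspect: A=prog vs B=prog -> unified: prog
gender: A=fem vs B=_ -> unified: fem
mood: A=subj vs B=imp -> CLASH
person: A=1st vs B=1st -> unified: 1st
Clash detected on feature 'mood' (subj vs imp); unification fails.

CLASH on 'mood' (subj vs imp)


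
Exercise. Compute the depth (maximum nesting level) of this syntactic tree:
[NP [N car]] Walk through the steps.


Count bracket nesting levels:
'[' at pos 0: depth = 1
'[' at pos 4: depth = 2
Maximum depth reached: 2

2


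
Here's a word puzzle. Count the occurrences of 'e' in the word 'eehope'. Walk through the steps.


Letter 'e' in 'eehope': found at position(s) 1, 2, 6 = 3 occurrence(s).

3


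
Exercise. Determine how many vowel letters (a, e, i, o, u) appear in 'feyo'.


Vowels in 'feyo': e, o = 2 vowels.

2


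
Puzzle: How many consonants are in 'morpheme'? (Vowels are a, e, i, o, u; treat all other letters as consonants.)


Consonants in 'morpheme': m, r, p, h, m = 5 consonants.

5


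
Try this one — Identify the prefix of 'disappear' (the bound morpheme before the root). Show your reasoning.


The word 'disappear' = 'dis' (prefix) + 'appear' (root). The prefix is 'dis'.

dis


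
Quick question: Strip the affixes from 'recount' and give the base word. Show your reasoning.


Remove prefix 're' from 'recount' to get root 'count'.

count


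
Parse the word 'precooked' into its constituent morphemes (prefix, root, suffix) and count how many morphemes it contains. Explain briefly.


Step 1: Identify prefix: 'pre' (meaning: before)
Step 2: Identify root: 'cook'
Step 3: Identify suffix(es): 'ed'
Decomposition: pre- (prefix: before) + cook (root) + -ed (suffix: past)
Total morphemes: 3

3 morphemes (pre- (prefix: before) + cook (root) + -ed (suffix: past))


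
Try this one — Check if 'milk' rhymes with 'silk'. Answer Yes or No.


Rime (stressed vowel + following sounds) of 'milk': -ilk = /ɪlk/
Rime of 'silk': -ilk = /ɪlk/
/ɪlk/ and /ɪlk/ are the same ending sound, so the words rhyme.

Yes


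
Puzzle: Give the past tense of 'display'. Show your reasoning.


Apply rule: Add -ed. 'display' becomes 'displayed'.

displayed


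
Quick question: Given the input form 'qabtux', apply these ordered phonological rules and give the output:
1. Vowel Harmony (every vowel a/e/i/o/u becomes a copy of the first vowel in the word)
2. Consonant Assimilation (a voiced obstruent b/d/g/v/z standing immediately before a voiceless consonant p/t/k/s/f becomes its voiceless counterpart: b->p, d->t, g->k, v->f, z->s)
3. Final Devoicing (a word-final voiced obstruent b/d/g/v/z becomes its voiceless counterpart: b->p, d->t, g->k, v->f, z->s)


Starting form: 'qabtux'
Rule 1: Vowel Harmony: all vowels become 'a' (matching first vowel). 'qabtux' -> 'qabtax'
Rule 2: Consonant Assimilation: voiced obstruent before voiceless consonant becomes voiceless ('bt' -> 'pt'). 'qabtax' -> 'qaptax'
Rule 3: Final Devoicing: final consonant 'x' is not one of the voiced obstruents b/d/g/v/z. No change.
Final form: 'qaptax'

qaptax


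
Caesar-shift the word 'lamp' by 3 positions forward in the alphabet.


Shift each letter by 3: l -> o, a -> d, m -> p, p -> s. Result: 'odps'.

odps


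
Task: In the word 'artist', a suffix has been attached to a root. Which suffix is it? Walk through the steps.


The word 'artist' = 'art' (root) + '-ist' (suffix). The suffix is '-ist'.

ist


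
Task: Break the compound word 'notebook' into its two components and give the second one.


Split 'notebook' into 'note' + 'book'. The second part is 'book'.

book


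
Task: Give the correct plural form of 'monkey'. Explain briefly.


Apply rule: Add -s. 'monkey' becomes 'monkeys'.

monkeys


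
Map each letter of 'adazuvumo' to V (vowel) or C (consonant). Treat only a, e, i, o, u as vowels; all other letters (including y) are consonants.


Letter mapping: a = V, d = C, a = V, z = C, u = V, v = C, u = V, m = C, o = V.

VCVCVCVCV


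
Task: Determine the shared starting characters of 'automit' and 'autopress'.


Compare from the start: 4 characters match: 'auto'. Mismatch at position 5: 'm' vs 'p'.

auto


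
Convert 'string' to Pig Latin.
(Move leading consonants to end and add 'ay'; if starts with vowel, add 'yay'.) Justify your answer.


'string': move consonant cluster 'str' to end and add 'ay': 'ingstray'.

ingstray


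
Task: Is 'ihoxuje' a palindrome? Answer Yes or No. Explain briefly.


Forward: 'ihoxuje'
Reversed: 'ejuxohi'
They differ.

No


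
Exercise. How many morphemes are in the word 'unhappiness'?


Decomposition: un- (prefix) + happy (root) + -ness (suffix) = 3 morpheme(s)

3 morphemes


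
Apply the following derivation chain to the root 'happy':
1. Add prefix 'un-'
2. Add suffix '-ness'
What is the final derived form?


Step 1: Add prefix 'un-' to 'happy' = 'unhappy'
Step 2: Add suffix '-ness' to 'unhappy' = 'unhappiness'

unhappiness


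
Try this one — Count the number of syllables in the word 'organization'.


Break 'organization' into syllables: or-gan-i-za-tion -> or | gan | i | za | tion = 5 syllables

5 syllables


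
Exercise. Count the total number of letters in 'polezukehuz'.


Spell out 'polezukehuz' and number each letter: p(1), o(2), l(3), e(4), z(5), u(6), k(7), e(8), h(9), u(10), z(11). Total: 11 letters.

11


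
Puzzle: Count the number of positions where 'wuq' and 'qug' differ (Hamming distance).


Alignment:
Position 1: 'w' vs 'q' = DIFFER
Position 2: 'u' vs 'u' = match
Position 3: 'q' vs 'g' = DIFFER
Total differences: 2

2


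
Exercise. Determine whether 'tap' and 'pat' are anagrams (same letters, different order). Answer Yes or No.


Sorted letters of 'tap': 'apt'
Sorted letters of 'pat': 'apt'
They match.

Yes


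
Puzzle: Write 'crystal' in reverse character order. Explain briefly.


Reverse 'crystal' character by character: 'latsyrc'.

latsyrc


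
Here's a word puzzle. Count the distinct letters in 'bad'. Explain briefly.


Unique letters in 'bad': {a, b, d} = 3 distinct letters.

3


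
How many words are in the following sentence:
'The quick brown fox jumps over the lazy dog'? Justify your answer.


Split into words: The | quick | brown | fox | jumps | over | the | lazy | dog = 9 words.

9


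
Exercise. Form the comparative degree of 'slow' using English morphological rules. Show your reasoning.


Apply comparative formation (add -er): 'slow' -> 'slower'.

slower


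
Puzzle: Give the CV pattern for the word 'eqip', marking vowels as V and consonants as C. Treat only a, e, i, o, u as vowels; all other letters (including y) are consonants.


Letter mapping: e = V, q = C, i = V, p = C.

VCVC


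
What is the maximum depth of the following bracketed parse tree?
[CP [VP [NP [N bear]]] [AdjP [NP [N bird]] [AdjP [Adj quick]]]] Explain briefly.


Count bracket nesting levels:
'[' at pos 0: depth = 1
'[' at pos 4: depth = 2
'[' at pos 8: depth = 3
'[' at pos 12: depth = 4
'[' at pos 23: depth = 2
'[' at pos 29: depth = 3
'[' at pos 33: depth = 4
'[' at pos 43: depth = 3
'[' at pos 49: depth = 4
Maximum depth reached: 4

4


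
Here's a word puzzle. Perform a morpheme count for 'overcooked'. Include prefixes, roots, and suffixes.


Decomposition: over- (prefix) + cook (root) + -ed (suffix) = 3 morpheme(s)

3 morphemes


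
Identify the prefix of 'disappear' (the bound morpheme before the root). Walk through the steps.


The word 'disappear' = 'dis' (prefix) + 'appear' (root). The prefix is 'dis'.

dis


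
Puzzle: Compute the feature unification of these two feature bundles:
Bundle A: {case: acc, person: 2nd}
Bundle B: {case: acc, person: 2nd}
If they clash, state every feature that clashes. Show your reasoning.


Compare features:
case: A=acc vs B=acc -> unified: acc
person: A=2nd vs B=2nd -> unified: 2nd
No clashes found.

Unified: {case: acc, person: 2nd}


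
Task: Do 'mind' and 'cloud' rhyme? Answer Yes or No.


Rime (stressed vowel + following sounds) of 'mind': -ind = /aɪnd/
Rime of 'cloud': -oud = /aʊd/
/aɪnd/ and /aʊd/ are different ending sounds, so the words do not rhyme.

No


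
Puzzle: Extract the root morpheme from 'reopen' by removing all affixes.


Remove prefix 're' from 'reopen' to get root 'open'.

open


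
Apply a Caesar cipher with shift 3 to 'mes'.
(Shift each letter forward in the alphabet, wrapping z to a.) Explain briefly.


Shift each letter by 3: m -> p, e -> h, s -> v. Result: 'phv'.

phv


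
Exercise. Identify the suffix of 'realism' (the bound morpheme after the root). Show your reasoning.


The word 'realism' = 'real' (root) + '-ism' (suffix). The suffix is '-ism'.

ism


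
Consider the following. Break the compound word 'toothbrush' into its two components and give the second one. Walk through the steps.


Split 'toothbrush' into 'tooth' + 'brush'. The second part is 'brush'.

brush


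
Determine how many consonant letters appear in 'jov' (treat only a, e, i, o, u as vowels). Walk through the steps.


Consonants in 'jov': j, v = 2 consonants.

2


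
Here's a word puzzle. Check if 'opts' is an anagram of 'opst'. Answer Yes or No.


Sorted letters of 'opts': 'opst'
Sorted letters of 'opst': 'opst'
They match.

Yes


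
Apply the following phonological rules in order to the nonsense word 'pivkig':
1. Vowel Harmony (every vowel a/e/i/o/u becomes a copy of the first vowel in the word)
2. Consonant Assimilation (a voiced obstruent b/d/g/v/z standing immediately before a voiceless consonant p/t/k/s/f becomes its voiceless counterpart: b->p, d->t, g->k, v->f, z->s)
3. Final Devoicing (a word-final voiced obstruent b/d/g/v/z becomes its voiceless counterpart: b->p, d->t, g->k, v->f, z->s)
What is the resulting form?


Starting form: 'pivkig'
Rule 1: Vowel Harmony: all vowels already match. No change.
Rule 2: Consonant Assimilation: voiced obstruent before voiceless consonant becomes voiceless ('vk' -> 'fk'). 'pivkig' -> 'pifkig'
Rule 3: Final Devoicing: word-final voiced obstruent 'g' becomes voiceless 'k'. 'pifkig' -> 'pifkik'
Final form: 'pifkik'

pifkik


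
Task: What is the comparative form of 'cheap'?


Apply comparative formation (add -er): 'cheap' -> 'cheaper'.

cheaper


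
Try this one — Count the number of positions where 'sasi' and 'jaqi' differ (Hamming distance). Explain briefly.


Alignment:
Position 1: 's' vs 'j' = DIFFER
Position 2: 'a' vs 'a' = match
Position 3: 's' vs 'q' = DIFFER
Position 4: 'i' vs 'i' = match
Total differences: 2

2


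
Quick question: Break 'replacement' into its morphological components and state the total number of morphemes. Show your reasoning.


Step 1: Identify prefix: 're' (meaning: again)
Step 2: Identify root: 'place'
Step 3: Identify suffix(es): 'ment'
Decomposition: re- (prefix: again) + place (root) + -ment (suffix: action/result)
Total morphemes: 3

3 morphemes (re- (prefix: again) + place (root) + -ment (suffix: action/result))


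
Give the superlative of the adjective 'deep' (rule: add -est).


Apply superlative formation (add -est): 'deep' -> 'deepest'.

deepest


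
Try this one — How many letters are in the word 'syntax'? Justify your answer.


Spell out 'syntax' and number each letter: s(1), y(2), n(3), t(4), a(5), x(6). Total: 6 letters.

6


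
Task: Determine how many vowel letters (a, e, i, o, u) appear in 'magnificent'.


Vowels in 'magnificent': a, i, i, e = 4 vowels.

4


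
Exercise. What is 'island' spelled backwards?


Reverse 'island' character by character: 'dnalsi'.

dnalsi


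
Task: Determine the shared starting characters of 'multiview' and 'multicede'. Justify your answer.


Compare from the start: 5 characters match: 'multi'. Mismatch at position 6: 'v' vs 'c'.

multi


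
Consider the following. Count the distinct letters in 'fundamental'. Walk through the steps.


Unique letters in 'fundamental': {a, d, e, f, l, m, n, t, u} = 9 distinct letters.

9


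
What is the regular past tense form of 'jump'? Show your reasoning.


Apply rule: Add -ed. 'jump' becomes 'jumped'.

jumped


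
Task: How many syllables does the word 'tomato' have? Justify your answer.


Break 'tomato' into syllables: to-ma-to -> to | ma | to = 3 syllables

3 syllables


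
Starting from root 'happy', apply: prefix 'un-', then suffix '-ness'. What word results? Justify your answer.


Step 1: Add prefix 'un-' to 'happy' = 'unhappy'
Step 2: Add suffix '-ness' to 'unhappy' = 'unhappiness'

unhappiness


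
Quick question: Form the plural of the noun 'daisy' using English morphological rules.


Apply rule: Change -y to -ies (consonant + y). 'daisy' becomes 'daisies'.

daisies


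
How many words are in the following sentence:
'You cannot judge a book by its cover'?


Split into words: You | cannot | judge | a | book | by | its | cover = 8 words.

8


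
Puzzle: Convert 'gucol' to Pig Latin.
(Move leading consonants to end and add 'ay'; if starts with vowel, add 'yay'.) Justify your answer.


'gucol': move consonant cluster 'g' to end and add 'ay': 'ucolgay'.

ucolgay


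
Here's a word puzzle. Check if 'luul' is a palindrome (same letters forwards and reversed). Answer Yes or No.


Forward: 'luul'
Reversed: 'luul'
They are identical.

Yes


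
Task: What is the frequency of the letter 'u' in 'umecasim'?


Letter 'u' in 'umecasim': found at position(s) 1 = 1 occurrence(s).

1


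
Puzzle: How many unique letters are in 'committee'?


Unique letters in 'committee': {c, e, i, m, o, t} = 6 distinct letters.

6


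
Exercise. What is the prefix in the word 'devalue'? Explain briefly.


The word 'devalue' = 'de' (prefix) + 'value' (root). The prefix is 'de'.

de


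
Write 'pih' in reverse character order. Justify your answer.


Reverse 'pih' character by character: 'hip'.

hip


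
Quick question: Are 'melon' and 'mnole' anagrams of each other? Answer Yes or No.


Sorted letters of 'melon': 'elmno'
Sorted letters of 'mnole': 'elmno'
They match.

Yes


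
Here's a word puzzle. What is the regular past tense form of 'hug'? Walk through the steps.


Apply rule: Double final consonant and add -ed. 'hug' becomes 'hugged'.

hugged


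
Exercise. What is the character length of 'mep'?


Spell out 'mep' and number each letter: m(1), e(2), p(3). Total: 3 letters.

3


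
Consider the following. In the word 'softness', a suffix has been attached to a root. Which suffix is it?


The word 'softness' = 'soft' (root) + '-ness' (suffix). The suffix is '-ness'.

ness


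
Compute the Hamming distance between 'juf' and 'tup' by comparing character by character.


Alignment:
Position 1: 'j' vs 't' = DIFFER
Position 2: 'u' vs 'u' = match
Position 3: 'f' vs 'p' = DIFFER
Total differences: 2

2


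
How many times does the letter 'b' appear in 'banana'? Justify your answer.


Letter 'b' in 'banana': found at position(s) 1 = 1 occurrence(s).

1


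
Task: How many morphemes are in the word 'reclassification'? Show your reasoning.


Decomposition: re- (prefix) + class (root) + -ify (suffix) + -ation (suffix) = 4 morpheme(s)

4 morphemes


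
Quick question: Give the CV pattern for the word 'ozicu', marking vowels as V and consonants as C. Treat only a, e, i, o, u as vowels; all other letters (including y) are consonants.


Letter mapping: o = V, z = C, i = V, c = C, u = V.

VCVCV


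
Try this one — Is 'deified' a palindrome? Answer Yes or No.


Forward: 'deified'
Reversed: 'deified'
They are identical.

Yes


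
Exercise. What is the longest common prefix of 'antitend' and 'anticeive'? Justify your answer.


Compare from the start: 4 characters match: 'anti'. Mismatch at position 5: 't' vs 'c'.

anti


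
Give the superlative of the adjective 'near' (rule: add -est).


Apply superlative formation (add -est): 'near' -> 'nearest'.

nearest


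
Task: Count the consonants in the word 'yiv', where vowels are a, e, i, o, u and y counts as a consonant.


Consonants in 'yiv': y, v = 2 consonants.

2


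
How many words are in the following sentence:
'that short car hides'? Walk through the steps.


Split into words: that | short | car | hides = 4 words.

4


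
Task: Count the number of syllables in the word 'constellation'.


Break 'constellation' into syllables: con-stel-la-tion -> con | stel | la | tion = 4 syllables

4 syllables


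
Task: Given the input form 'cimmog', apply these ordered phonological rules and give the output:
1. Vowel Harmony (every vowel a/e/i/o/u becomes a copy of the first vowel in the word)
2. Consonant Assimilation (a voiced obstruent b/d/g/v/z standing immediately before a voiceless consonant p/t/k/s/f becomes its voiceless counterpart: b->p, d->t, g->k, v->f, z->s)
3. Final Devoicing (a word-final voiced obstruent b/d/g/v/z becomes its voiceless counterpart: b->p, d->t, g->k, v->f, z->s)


Starting form: 'cimmog'
Rule 1: Vowel Harmony: all vowels become 'i' (matching first vowel). 'cimmog' -> 'cimmig'
Rule 2: Consonant Assimilation: no voiced obstruent (b/d/g/v/z) stands immediately before a voiceless consonant (p/t/k/s/f). No change.
Rule 3: Final Devoicing: word-final voiced obstruent 'g' becomes voiceless 'k'. 'cimmig' -> 'cimmik'
Final form: 'cimmik'

cimmik


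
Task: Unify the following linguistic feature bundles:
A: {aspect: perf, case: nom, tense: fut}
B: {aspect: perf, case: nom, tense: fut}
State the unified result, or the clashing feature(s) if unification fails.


Compare features:
aspect: A=perf vs B=perf -> unified: perf
case: A=nom vs B=nom -> unified: nom
tense: A=fut vs B=fut -> unified: fut
No clashes found.

Unified: {aspect: perf, case: nom, tense: fut}


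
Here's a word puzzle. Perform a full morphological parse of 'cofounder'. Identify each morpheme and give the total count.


Step 1: Identify prefix: 'co' (meaning: together)
Step 2: Identify root: 'found'
Step 3: Identify suffix(es): 'er'
Decomposition: co- (prefix: together) + found (root) + -er (suffix: one who)
Total morphemes: 3

3 morphemes (co- (prefix: together) + found (root) + -er (suffix: one who))


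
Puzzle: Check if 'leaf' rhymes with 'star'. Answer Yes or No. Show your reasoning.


Rime (stressed vowel + following sounds) of 'leaf': -eaf = /iːf/
Rime of 'star': -ar = /ɑːr/
/iːf/ and /ɑːr/ are different ending sounds, so the words do not rhyme.

No


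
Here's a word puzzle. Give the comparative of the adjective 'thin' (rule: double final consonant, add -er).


Apply comparative formation (double final consonant, add -er): 'thin' -> 'thinner'.

thinner


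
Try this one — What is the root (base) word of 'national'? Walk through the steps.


Remove suffix '-al' from 'national' to get root 'nation'.

nation


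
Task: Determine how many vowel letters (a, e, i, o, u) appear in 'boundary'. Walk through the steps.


Vowels in 'boundary': o, u, a = 3 vowels.

3


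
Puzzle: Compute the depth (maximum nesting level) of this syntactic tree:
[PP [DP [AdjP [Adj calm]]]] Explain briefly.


Count bracket nesting levels:
'[' at pos 0: depth = 1
'[' at pos 4: depth = 2
'[' at pos 8: depth = 3
'[' at pos 14: depth = 4
Maximum depth reached: 4

4


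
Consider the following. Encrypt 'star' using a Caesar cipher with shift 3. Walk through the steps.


Shift each letter by 3: s -> v, t -> w, a -> d, r -> u. Result: 'vwdu'.

vwdu


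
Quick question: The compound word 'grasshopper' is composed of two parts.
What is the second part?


Split 'grasshopper' into 'grass' + 'hopper'. The second part is 'hopper'.

hopper


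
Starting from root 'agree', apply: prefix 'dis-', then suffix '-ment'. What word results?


Step 1: Add prefix 'dis-' to 'agree' = 'disagree'
Step 2: Add suffix '-ment' to 'disagree' = 'disagreement'

disagreement


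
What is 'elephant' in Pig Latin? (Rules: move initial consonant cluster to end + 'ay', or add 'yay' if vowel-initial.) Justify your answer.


'elephant' starts with a vowel, so add 'yay': 'elephantyay'.

elephantyay


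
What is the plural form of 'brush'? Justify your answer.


Apply rule: Add -es (sibilant/fricative ending). 'brush' becomes 'brushes'.

brushes
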